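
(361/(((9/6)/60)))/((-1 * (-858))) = 7220/429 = 16.83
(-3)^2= 9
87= 87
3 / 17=0.18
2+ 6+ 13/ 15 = 133/ 15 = 8.87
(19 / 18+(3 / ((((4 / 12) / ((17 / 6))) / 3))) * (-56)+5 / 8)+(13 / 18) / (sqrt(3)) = -308327 / 72+13 * sqrt(3) / 54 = -4281.90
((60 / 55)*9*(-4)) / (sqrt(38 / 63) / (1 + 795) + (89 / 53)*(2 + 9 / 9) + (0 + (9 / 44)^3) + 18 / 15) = -311865962716894630302720 / 49602014305928437143247 + 2986848593027481600*sqrt(266) / 49602014305928437143247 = -6.29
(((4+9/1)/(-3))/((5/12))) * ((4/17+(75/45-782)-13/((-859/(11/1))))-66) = 8797.69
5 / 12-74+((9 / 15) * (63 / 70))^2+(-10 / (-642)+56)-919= -62613468 / 66875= -936.28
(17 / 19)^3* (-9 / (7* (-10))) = 44217 / 480130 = 0.09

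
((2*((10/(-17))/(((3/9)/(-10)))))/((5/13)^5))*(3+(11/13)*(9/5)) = 201526416/10625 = 18967.19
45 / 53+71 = 3808 / 53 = 71.85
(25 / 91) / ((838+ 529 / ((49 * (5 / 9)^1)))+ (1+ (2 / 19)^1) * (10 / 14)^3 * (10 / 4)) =33250 / 103896949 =0.00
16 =16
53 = 53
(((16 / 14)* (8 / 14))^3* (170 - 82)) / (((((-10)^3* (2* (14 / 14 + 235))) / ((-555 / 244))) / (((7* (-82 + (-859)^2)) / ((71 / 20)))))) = 3689892163584 / 21473379515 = 171.84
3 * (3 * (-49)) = -441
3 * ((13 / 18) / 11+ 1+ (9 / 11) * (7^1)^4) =389173 / 66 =5896.56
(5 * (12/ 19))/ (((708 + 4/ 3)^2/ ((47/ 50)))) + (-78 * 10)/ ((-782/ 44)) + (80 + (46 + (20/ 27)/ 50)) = 385812778398049/ 2270792119680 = 169.90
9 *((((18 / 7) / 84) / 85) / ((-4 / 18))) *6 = -729 / 8330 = -0.09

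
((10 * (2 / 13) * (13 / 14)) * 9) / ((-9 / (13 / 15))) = -26 / 21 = -1.24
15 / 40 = 3 / 8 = 0.38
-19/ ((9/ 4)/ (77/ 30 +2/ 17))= -22.67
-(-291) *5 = 1455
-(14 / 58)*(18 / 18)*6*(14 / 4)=-147 / 29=-5.07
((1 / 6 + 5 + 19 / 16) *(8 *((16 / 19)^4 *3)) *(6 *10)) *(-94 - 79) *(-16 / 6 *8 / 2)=1106562252800 / 130321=8491050.96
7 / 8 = 0.88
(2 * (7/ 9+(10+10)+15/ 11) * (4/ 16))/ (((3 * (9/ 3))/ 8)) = 8768/ 891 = 9.84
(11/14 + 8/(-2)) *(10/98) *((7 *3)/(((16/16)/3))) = -2025/98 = -20.66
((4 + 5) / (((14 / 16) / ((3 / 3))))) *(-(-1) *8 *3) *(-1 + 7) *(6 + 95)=1047168 / 7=149595.43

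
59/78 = 0.76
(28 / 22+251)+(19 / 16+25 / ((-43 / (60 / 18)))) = 5710561 / 22704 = 251.52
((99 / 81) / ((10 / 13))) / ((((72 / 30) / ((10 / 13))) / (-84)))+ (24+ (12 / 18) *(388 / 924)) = -4273 / 231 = -18.50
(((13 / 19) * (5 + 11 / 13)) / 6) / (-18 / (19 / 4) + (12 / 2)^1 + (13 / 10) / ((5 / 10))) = 190 / 1371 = 0.14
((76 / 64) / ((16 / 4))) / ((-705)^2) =19 / 31809600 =0.00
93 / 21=31 / 7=4.43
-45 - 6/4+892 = 1691/2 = 845.50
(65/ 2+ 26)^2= 13689/ 4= 3422.25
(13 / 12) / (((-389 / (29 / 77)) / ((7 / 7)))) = -377 / 359436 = -0.00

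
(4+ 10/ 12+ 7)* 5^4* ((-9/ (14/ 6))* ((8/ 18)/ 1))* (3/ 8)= -133125/ 28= -4754.46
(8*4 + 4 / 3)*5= 500 / 3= 166.67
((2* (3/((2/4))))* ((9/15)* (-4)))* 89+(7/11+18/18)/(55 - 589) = -12546879/4895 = -2563.20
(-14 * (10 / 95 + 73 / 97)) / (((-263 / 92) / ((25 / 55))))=1.91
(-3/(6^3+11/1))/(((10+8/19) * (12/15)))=-95/59928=-0.00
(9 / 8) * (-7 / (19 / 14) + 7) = 315 / 152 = 2.07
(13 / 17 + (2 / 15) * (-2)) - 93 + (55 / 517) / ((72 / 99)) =-8855063 / 95880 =-92.36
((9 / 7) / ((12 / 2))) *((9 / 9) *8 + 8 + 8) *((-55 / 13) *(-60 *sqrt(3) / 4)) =29700 *sqrt(3) / 91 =565.30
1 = 1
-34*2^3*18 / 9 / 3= -544 / 3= -181.33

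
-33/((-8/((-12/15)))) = -33/10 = -3.30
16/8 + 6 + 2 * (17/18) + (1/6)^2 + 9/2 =173/12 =14.42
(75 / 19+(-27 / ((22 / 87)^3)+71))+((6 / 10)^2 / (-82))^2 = -338983403057557 / 212554045000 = -1594.81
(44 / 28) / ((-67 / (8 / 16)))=-11 / 938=-0.01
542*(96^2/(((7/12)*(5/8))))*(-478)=-229213863936/35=-6548967541.03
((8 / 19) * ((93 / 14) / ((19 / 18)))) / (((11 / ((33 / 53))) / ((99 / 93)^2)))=705672 / 4151861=0.17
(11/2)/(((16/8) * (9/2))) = 11/18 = 0.61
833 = 833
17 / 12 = 1.42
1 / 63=0.02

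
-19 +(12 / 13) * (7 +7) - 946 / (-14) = 5596 / 91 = 61.49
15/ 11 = 1.36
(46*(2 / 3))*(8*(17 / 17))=736 / 3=245.33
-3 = -3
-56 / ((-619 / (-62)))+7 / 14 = -6325 / 1238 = -5.11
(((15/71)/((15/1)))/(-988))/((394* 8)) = -1/221106496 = -0.00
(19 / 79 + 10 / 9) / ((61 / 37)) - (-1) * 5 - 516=-22127024 / 43371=-510.18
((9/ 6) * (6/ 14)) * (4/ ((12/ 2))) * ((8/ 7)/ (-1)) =-24/ 49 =-0.49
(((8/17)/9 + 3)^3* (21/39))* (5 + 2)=4990530587/46560501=107.18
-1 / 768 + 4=3071 / 768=4.00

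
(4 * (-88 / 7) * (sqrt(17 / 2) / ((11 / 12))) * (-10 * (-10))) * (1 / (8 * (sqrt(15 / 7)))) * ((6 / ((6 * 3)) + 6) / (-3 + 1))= 1520 * sqrt(3570) / 21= 4324.72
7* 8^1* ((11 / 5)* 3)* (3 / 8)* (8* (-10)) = -11088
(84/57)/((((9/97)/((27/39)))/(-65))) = -13580/19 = -714.74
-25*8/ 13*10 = -2000/ 13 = -153.85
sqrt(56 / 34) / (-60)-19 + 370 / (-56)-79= -104.63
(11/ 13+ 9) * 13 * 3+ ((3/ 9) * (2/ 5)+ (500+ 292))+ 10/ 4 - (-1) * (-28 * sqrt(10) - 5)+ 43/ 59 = 2078621/ 1770 - 28 * sqrt(10) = 1085.82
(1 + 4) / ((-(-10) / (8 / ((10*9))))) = 2 / 45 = 0.04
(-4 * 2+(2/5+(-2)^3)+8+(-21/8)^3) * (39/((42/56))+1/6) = -20583193/15360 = -1340.05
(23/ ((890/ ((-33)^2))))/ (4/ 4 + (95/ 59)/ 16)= 11822184/ 462355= 25.57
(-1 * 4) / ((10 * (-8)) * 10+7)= 4 / 793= 0.01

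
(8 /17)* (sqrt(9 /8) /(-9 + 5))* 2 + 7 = 7 - 3* sqrt(2) /17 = 6.75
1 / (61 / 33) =33 / 61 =0.54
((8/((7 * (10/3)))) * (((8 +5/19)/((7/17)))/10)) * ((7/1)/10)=8007/16625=0.48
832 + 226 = 1058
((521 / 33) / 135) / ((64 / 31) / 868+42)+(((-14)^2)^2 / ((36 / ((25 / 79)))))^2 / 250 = 1194493274286949 / 2618640906750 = 456.15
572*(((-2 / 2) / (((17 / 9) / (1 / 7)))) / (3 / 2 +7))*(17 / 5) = -10296 / 595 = -17.30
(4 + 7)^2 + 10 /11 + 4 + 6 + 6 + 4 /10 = 138.31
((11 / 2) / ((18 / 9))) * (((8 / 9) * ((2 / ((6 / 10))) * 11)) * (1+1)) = 4840 / 27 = 179.26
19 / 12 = 1.58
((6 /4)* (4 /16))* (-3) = -9 /8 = -1.12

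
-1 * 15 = -15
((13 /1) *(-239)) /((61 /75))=-233025 /61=-3820.08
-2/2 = -1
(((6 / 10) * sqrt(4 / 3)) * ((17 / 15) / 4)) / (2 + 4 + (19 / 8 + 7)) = 68 * sqrt(3) / 9225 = 0.01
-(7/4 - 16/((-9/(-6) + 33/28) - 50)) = -11067/5300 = -2.09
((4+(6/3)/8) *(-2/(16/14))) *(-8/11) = 119/22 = 5.41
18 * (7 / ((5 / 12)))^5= 24089007.88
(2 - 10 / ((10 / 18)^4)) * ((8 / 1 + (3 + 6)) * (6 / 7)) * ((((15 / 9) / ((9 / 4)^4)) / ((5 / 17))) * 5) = -1904644096 / 1148175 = -1658.84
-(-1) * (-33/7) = -33/7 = -4.71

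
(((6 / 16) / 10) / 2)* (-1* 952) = -357 / 20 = -17.85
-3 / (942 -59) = -3 / 883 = -0.00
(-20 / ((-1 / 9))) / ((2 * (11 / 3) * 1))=24.55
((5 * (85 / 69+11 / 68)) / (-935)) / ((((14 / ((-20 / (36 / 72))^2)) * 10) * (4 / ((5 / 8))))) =-163475 / 12283656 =-0.01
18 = 18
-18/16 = -9/8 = -1.12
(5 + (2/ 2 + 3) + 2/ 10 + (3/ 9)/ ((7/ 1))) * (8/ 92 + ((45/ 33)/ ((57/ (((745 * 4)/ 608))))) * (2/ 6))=38324399/ 32879880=1.17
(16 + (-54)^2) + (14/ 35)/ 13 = 190582/ 65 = 2932.03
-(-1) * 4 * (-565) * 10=-22600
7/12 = 0.58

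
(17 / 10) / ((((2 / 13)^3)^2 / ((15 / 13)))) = 18935943 / 128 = 147937.05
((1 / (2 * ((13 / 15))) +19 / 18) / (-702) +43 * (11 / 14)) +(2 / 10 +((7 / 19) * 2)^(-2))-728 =-27857030633 / 40245660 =-692.17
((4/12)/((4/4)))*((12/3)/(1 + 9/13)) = 26/33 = 0.79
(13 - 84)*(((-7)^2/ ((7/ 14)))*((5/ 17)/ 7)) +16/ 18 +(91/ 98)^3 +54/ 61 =-7421146567/ 25609752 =-289.78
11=11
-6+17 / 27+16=287 / 27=10.63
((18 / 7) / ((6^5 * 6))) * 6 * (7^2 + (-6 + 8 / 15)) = 653 / 45360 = 0.01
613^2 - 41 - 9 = 375719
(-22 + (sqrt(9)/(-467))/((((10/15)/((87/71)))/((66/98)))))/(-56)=71512331/181965616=0.39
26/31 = 0.84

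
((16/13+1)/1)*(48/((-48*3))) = -29/39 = -0.74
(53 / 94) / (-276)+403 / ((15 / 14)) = 16263917 / 43240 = 376.13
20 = 20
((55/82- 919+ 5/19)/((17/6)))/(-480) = 1430347/2118880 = 0.68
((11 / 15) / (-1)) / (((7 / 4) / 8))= -352 / 105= -3.35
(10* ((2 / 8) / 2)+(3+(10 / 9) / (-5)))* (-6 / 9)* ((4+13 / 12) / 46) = -8845 / 29808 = -0.30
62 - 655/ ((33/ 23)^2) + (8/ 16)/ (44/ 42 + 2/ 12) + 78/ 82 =-193412419/ 759033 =-254.81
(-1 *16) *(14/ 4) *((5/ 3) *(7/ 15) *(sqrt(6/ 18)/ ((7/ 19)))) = -1064 *sqrt(3)/ 27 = -68.26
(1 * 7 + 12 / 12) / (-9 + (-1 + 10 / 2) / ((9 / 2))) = -72 / 73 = -0.99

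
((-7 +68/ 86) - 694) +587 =-4868/ 43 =-113.21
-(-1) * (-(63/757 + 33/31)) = -26934/23467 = -1.15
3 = 3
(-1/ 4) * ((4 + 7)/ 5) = -11/ 20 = -0.55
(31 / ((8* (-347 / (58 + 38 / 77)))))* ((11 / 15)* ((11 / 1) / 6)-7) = 3.69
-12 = -12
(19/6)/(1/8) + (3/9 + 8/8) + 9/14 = 1147/42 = 27.31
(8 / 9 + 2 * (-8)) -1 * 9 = -217 / 9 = -24.11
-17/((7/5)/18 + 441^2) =-1530/17503297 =-0.00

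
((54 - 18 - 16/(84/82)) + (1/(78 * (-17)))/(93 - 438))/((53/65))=65265727/2611098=25.00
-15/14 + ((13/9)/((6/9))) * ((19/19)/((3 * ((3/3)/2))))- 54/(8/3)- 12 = -8033/252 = -31.88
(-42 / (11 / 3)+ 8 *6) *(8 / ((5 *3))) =1072 / 55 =19.49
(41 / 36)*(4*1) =41 / 9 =4.56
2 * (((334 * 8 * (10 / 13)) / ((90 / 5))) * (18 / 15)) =10688 / 39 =274.05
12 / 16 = 3 / 4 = 0.75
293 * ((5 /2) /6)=1465 /12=122.08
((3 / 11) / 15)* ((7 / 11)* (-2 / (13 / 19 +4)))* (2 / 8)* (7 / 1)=-931 / 107690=-0.01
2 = 2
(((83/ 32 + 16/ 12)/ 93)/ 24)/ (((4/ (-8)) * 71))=-377/ 7606656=-0.00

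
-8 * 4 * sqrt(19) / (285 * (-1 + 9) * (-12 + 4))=0.01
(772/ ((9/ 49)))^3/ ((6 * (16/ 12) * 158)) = 3383141467972/ 57591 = 58744273.72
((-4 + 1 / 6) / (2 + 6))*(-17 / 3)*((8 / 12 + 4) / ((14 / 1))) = 391 / 432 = 0.91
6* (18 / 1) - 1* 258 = -150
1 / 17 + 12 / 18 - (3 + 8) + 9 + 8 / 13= -437 / 663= -0.66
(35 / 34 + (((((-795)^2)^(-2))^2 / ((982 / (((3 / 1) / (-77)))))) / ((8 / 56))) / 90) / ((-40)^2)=904899827872466980690253906233 / 1406472875321777249987137500000000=0.00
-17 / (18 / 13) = -221 / 18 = -12.28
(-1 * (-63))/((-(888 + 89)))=-63/977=-0.06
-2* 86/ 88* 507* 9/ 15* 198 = -588627/ 5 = -117725.40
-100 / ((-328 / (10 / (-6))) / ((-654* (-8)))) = -109000 / 41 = -2658.54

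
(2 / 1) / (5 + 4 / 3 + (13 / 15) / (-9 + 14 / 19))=2355 / 7334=0.32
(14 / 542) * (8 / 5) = 56 / 1355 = 0.04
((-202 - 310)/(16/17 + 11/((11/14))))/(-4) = 1088/127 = 8.57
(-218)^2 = 47524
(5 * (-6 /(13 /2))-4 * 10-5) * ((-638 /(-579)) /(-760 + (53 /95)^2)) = 1237959250 /17202183219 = 0.07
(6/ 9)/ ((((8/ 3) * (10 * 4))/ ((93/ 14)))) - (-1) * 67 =150173/ 2240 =67.04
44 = 44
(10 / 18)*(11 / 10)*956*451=2371358 / 9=263484.22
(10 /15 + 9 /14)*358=9845 /21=468.81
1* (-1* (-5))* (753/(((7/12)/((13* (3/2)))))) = 881010/7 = 125858.57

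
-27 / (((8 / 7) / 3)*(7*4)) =-81 / 32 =-2.53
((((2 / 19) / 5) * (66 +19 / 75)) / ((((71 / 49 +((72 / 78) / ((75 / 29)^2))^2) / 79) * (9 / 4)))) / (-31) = -81267870775000 / 75518916563793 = -1.08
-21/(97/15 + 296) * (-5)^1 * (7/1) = 11025/4537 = 2.43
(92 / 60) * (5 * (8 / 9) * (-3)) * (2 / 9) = -368 / 81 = -4.54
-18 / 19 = -0.95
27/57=9/19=0.47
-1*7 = -7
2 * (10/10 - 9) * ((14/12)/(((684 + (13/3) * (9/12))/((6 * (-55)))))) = 24640/2749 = 8.96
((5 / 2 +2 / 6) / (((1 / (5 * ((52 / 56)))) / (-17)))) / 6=-18785 / 504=-37.27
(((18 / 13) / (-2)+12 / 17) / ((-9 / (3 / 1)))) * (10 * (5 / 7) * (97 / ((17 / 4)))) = -19400 / 26299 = -0.74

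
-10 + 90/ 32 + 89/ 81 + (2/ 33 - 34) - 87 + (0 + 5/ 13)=-23470589/ 185328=-126.64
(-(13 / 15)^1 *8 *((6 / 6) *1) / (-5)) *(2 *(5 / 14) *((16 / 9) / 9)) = 1664 / 8505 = 0.20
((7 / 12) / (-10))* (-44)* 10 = 77 / 3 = 25.67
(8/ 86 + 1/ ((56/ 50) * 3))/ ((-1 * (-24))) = 1411/ 86688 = 0.02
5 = 5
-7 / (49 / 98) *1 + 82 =68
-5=-5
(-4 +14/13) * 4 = -152/13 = -11.69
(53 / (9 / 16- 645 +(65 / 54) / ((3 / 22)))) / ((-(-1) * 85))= -68688 / 70018835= -0.00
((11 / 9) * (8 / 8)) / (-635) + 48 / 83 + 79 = 37746662 / 474345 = 79.58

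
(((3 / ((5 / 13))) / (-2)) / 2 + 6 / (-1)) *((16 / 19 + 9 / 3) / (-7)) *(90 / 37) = 104463 / 9842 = 10.61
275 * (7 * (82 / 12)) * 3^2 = 236775 / 2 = 118387.50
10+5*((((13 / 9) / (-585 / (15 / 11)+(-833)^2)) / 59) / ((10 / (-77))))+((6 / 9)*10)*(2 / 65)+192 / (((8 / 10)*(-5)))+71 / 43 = -14879573166479 / 411678076680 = -36.14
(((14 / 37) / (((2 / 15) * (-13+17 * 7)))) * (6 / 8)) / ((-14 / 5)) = -225 / 31376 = -0.01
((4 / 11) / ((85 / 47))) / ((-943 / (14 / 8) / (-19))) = 6251 / 881705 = 0.01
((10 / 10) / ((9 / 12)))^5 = 1024 / 243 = 4.21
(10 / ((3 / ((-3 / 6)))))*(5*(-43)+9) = 1030 / 3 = 343.33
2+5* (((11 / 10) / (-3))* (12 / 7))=-8 / 7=-1.14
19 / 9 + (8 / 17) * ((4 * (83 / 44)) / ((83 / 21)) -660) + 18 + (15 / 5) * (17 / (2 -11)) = -295.25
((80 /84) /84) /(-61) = -5 /26901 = -0.00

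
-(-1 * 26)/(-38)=-13/19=-0.68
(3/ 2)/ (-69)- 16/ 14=-375/ 322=-1.16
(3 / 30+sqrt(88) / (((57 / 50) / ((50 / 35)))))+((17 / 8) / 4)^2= 1957 / 5120+1000 * sqrt(22) / 399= 12.14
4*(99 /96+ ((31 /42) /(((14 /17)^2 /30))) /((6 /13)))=2363297 /8232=287.09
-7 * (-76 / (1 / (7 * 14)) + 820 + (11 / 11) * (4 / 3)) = 139160 / 3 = 46386.67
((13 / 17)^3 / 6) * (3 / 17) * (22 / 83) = 24167 / 6932243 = 0.00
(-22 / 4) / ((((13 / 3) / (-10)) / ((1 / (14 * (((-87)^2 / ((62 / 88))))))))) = 155 / 1836744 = 0.00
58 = 58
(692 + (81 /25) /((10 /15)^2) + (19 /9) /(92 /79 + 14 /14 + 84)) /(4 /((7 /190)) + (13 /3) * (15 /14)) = 6.18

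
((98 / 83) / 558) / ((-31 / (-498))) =98 / 2883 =0.03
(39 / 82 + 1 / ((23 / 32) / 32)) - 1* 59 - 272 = -539401 / 1886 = -286.00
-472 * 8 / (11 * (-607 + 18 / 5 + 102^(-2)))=196427520 / 345277493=0.57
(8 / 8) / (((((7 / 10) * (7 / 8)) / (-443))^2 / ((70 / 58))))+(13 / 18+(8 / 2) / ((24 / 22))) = 113040209813 / 179046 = 631347.31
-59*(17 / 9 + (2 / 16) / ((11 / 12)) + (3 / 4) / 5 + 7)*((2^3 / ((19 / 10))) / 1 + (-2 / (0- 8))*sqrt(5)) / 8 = -1071853 / 3762- 1071853*sqrt(5) / 63360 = -322.74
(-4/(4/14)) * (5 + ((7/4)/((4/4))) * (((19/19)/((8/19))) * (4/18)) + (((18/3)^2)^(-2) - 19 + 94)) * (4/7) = -52439/81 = -647.40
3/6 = 1/2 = 0.50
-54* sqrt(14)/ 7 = -28.86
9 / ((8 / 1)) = 9 / 8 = 1.12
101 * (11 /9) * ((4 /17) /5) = 5.81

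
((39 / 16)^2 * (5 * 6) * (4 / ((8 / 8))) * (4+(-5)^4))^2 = 205940724903225 / 1024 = 201113989163.31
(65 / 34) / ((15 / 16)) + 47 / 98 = 12589 / 4998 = 2.52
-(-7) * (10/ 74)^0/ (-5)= -7/ 5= -1.40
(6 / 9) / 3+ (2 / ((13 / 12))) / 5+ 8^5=32768.59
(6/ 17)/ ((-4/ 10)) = -15/ 17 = -0.88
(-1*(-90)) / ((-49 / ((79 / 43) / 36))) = -395 / 4214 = -0.09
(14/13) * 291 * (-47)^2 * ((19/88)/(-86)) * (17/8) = -1453413759/393536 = -3693.22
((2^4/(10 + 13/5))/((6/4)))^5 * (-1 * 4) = -419430400000/241162079949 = -1.74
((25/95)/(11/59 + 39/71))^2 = 0.13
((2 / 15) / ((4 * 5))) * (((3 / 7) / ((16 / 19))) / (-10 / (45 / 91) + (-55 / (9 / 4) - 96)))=-57 / 2363200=-0.00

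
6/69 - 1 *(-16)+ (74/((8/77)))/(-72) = 41033/6624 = 6.19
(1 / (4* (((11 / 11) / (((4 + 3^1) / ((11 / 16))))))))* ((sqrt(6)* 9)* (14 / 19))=3528* sqrt(6) / 209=41.35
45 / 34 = 1.32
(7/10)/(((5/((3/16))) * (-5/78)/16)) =-6.55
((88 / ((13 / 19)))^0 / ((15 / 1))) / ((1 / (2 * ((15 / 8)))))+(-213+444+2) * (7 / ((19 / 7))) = 45687 / 76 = 601.14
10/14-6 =-37/7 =-5.29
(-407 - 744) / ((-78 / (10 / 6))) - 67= -9923 / 234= -42.41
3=3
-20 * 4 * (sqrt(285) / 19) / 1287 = -80 * sqrt(285) / 24453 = -0.06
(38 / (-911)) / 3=-38 / 2733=-0.01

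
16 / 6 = 8 / 3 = 2.67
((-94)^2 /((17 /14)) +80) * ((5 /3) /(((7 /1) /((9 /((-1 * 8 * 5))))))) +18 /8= -391.86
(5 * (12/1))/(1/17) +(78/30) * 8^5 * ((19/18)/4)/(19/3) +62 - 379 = 63793/15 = 4252.87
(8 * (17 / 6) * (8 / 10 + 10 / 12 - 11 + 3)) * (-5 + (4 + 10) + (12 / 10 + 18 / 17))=-121858 / 75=-1624.77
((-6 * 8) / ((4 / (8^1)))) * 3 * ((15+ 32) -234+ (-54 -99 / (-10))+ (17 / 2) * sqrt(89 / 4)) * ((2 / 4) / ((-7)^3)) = -166392 / 1715+ 612 * sqrt(89) / 343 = -80.19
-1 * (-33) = 33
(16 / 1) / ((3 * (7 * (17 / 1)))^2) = 16 / 127449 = 0.00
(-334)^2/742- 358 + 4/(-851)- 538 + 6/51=-4001515732/5367257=-745.54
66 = 66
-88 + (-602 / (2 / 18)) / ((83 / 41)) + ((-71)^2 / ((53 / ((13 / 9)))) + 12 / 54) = -103995797 / 39591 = -2626.75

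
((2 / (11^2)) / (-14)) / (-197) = 1 / 166859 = 0.00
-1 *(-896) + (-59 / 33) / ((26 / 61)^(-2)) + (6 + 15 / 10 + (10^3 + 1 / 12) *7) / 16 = 1333.68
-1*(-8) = 8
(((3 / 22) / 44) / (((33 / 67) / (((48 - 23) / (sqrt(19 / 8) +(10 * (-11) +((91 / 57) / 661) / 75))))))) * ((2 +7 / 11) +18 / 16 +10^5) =-145.04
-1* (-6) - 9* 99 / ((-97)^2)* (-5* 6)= 83184 / 9409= 8.84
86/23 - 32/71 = 5370/1633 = 3.29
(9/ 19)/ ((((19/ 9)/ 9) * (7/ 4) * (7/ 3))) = 8748/ 17689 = 0.49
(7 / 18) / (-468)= -0.00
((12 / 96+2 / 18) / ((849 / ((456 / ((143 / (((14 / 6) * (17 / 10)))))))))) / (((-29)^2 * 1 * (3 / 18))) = 38437 / 1531549305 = 0.00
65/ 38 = 1.71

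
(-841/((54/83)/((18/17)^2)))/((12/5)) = -603.83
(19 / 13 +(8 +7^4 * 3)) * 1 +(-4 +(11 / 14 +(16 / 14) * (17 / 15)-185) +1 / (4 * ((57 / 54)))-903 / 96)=5823028349 / 829920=7016.37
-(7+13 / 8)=-69 / 8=-8.62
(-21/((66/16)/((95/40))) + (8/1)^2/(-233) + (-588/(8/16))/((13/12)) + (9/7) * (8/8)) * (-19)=4859584096/233233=20835.75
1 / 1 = 1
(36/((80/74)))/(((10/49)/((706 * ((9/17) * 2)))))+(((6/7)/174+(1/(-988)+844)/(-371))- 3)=551020321728553/4517704100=121969.10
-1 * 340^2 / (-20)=5780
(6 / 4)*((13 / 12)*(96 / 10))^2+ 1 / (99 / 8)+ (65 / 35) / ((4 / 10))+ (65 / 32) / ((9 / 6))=46657703 / 277200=168.32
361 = 361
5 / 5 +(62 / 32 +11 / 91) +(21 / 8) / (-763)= 484831 / 158704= 3.05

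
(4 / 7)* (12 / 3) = 2.29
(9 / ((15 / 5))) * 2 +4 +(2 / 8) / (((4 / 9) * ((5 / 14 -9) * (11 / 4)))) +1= 29219 / 2662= 10.98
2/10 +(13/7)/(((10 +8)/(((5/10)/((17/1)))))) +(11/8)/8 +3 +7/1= 3555689/342720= 10.37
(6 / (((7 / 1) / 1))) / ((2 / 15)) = 45 / 7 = 6.43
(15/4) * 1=15/4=3.75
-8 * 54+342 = -90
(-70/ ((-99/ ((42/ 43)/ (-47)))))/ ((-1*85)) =0.00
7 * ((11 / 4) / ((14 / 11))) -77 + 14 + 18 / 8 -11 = -56.62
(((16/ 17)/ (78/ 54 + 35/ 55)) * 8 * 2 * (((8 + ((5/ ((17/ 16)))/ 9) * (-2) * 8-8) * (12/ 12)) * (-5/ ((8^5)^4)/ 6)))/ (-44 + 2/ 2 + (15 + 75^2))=275/ 35171543655662179319808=0.00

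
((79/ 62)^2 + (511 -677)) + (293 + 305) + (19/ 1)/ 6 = 5037065/ 11532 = 436.79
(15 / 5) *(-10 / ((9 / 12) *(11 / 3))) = -120 / 11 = -10.91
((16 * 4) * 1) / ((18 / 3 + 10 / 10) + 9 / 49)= 98 / 11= 8.91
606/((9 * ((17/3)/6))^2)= 2424/289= 8.39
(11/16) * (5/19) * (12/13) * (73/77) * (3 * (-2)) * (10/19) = -0.50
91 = 91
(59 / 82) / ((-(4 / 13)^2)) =-9971 / 1312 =-7.60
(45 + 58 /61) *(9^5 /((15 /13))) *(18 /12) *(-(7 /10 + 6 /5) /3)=-13627347903 /6100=-2233991.46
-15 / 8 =-1.88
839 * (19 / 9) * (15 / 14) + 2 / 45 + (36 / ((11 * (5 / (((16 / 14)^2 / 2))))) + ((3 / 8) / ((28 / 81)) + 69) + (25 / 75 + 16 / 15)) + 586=2555.69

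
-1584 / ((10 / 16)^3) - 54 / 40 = -6489.41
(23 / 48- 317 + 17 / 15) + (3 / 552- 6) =-591343 / 1840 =-321.38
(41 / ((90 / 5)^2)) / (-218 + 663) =41 / 144180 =0.00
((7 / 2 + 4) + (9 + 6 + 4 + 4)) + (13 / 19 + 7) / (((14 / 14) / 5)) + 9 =2961 / 38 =77.92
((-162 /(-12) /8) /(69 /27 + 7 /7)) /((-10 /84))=-5103 /1280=-3.99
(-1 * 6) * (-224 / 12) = 112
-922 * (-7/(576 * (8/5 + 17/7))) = 112945/40608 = 2.78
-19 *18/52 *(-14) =1197/13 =92.08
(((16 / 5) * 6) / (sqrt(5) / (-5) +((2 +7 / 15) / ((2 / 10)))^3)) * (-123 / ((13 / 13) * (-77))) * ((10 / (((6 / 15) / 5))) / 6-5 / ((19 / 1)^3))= 61500443292 * sqrt(5) / 1693837957281547 +576885547049940 / 1693837957281547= 0.34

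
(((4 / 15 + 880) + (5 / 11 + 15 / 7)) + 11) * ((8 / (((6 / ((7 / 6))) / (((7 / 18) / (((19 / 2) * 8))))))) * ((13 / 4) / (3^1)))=93949583 / 12188880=7.71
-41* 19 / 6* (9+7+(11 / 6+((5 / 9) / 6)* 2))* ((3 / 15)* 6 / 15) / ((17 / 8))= -3031868 / 34425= -88.07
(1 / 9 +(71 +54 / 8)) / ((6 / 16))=5606 / 27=207.63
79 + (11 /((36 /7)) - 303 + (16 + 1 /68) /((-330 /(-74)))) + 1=-332423 /1530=-217.27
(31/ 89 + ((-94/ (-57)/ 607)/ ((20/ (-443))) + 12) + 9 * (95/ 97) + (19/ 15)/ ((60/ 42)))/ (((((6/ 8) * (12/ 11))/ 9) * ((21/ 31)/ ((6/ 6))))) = 55992495028426/ 156813912675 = 357.06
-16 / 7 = -2.29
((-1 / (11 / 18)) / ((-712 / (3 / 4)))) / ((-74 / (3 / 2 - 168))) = 243 / 62656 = 0.00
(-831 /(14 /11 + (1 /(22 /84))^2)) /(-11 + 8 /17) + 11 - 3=4455943 /343322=12.98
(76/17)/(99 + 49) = 19/629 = 0.03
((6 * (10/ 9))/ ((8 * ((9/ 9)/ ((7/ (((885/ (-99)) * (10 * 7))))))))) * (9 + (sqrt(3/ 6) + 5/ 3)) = -88/ 885 - 11 * sqrt(2)/ 2360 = -0.11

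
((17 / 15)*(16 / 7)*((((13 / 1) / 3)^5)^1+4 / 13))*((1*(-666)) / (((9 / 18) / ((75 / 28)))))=-34704848560 / 2457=-14124887.49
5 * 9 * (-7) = -315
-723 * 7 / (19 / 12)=-60732 / 19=-3196.42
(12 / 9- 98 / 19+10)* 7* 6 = 4928 / 19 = 259.37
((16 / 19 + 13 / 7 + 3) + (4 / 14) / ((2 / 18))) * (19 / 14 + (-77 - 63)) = -1067550 / 931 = -1146.67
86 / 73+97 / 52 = 11553 / 3796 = 3.04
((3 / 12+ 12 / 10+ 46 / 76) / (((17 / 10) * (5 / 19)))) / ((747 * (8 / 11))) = 8591 / 1015920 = 0.01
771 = 771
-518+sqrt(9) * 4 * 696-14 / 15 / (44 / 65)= 516953 / 66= 7832.62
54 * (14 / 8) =189 / 2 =94.50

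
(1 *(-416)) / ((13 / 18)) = -576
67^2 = 4489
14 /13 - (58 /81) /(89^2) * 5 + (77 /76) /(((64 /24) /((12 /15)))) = 8750497243 /6339017880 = 1.38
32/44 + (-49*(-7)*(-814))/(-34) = 1535747/187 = 8212.55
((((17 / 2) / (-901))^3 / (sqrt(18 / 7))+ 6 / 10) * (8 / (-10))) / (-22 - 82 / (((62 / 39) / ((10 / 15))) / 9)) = 93 / 64225 - 31 * sqrt(14) / 91791603120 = 0.00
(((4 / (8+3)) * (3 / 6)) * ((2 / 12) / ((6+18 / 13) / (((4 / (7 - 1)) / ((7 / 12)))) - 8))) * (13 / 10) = -169 / 6600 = -0.03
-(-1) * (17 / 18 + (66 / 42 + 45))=5987 / 126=47.52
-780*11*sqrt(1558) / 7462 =-330*sqrt(1558) / 287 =-45.39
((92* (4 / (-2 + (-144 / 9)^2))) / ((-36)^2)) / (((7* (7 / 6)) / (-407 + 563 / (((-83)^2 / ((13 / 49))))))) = -1053246728 / 18905778927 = -0.06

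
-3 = -3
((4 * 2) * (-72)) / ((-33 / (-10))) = -1920 / 11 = -174.55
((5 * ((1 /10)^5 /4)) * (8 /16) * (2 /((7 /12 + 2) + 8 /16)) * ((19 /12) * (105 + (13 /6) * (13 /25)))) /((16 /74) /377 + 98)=0.00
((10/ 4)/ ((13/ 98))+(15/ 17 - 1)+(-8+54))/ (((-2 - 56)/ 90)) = -643725/ 6409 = -100.44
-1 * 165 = -165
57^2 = 3249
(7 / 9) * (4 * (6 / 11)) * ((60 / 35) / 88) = 4 / 121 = 0.03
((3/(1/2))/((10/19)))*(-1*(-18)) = 1026/5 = 205.20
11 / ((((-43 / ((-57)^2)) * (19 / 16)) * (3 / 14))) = -140448 / 43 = -3266.23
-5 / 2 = -2.50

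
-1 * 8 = -8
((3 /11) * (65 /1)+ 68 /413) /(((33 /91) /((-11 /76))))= -1056679 /147972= -7.14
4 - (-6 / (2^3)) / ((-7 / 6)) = 47 / 14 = 3.36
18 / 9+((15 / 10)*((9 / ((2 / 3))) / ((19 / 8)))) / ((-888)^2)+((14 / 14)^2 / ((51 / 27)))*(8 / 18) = 31629529 / 14149984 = 2.24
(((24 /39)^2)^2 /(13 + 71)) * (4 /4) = 1024 /599781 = 0.00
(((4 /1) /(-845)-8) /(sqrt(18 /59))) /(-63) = 3382 *sqrt(118) /159705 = 0.23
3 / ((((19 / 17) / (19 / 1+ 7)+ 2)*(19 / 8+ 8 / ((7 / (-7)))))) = -0.26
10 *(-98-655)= -7530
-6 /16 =-3 /8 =-0.38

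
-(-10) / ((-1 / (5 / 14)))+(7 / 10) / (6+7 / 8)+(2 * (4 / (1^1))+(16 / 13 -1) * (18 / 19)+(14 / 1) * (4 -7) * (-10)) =201957537 / 475475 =424.75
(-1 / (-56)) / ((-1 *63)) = -1 / 3528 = -0.00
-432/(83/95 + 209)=-6840/3323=-2.06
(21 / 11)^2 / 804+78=78.00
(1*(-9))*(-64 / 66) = 96 / 11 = 8.73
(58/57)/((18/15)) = 145/171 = 0.85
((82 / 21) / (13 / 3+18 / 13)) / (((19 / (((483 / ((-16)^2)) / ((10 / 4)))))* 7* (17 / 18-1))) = -0.07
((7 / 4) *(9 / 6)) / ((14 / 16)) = 3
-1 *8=-8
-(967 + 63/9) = -974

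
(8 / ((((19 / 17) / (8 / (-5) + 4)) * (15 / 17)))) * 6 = 55488 / 475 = 116.82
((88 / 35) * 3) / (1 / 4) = 1056 / 35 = 30.17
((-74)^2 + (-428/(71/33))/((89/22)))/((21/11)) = 377213276/132699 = 2842.62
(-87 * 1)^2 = 7569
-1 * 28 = -28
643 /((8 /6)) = 1929 /4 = 482.25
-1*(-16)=16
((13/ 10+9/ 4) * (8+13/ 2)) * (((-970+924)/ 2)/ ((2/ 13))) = -615641/ 80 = -7695.51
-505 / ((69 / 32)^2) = -517120 / 4761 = -108.62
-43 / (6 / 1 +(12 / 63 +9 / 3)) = -903 / 193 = -4.68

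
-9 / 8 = -1.12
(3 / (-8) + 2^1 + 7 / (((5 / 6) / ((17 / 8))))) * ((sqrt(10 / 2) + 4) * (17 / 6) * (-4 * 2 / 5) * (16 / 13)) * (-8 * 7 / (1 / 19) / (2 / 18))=338173248 * sqrt(5) / 325 + 1352692992 / 325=6488834.96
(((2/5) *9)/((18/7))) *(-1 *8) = -56/5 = -11.20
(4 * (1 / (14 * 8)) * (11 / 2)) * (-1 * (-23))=4.52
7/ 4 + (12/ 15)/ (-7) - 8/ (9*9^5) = 121698869/ 74401740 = 1.64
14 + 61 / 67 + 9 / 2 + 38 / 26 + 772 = 1381183 / 1742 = 792.87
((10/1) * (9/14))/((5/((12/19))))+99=13275/133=99.81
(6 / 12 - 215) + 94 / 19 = -7963 / 38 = -209.55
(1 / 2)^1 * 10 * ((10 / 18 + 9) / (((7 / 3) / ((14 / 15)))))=172 / 9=19.11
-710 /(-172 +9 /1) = 710 /163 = 4.36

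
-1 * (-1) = 1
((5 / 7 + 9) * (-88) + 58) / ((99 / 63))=-5578 / 11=-507.09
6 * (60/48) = 15/2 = 7.50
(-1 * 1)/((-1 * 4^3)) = 0.02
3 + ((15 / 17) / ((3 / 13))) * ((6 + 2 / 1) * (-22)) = -11389 / 17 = -669.94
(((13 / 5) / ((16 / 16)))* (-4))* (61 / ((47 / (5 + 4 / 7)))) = -123708 / 1645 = -75.20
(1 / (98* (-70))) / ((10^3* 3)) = -1 / 20580000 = -0.00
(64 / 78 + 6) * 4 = 1064 / 39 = 27.28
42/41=1.02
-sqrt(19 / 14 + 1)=-sqrt(462) / 14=-1.54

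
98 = 98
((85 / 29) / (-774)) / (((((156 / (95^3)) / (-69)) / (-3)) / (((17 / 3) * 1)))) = -24413.17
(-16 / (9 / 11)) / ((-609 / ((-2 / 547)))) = -0.00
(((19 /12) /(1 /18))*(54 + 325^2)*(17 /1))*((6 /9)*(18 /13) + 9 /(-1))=-10752309855 /26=-413550379.04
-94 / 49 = -1.92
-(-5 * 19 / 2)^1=95 / 2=47.50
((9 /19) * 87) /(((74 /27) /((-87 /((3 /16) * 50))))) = -2452356 /17575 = -139.54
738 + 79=817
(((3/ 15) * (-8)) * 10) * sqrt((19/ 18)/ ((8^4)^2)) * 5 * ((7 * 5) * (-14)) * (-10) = -6125 * sqrt(38)/ 384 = -98.33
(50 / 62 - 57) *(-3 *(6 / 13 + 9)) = 49446 / 31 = 1595.03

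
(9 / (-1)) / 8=-9 / 8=-1.12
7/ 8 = 0.88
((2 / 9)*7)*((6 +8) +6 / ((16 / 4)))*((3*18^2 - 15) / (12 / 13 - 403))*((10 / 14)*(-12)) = 2571140 / 5227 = 491.90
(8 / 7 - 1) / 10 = 1 / 70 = 0.01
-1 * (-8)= 8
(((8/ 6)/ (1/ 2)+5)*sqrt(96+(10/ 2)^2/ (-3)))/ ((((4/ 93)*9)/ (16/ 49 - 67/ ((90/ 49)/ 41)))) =-277282.00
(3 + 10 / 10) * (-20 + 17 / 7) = -492 / 7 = -70.29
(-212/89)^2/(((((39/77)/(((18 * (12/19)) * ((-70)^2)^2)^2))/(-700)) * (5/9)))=-39093410500868376576000000000/37173253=-1051654276822864455150.05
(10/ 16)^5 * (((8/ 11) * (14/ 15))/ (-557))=-4375/ 37644288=-0.00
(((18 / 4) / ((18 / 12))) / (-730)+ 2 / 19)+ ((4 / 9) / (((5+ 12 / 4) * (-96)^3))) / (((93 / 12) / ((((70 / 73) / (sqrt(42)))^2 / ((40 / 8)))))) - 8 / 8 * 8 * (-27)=20253756132639491 / 93723498455040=216.10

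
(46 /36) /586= 23 /10548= 0.00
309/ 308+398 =122893/ 308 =399.00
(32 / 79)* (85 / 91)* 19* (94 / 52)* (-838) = -1017734240 / 93457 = -10889.87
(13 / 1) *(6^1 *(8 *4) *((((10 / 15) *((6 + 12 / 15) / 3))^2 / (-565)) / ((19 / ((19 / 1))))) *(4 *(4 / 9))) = -61554688 / 3432375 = -17.93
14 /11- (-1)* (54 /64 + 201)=71497 /352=203.12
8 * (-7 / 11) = -56 / 11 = -5.09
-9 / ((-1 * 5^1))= 9 / 5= 1.80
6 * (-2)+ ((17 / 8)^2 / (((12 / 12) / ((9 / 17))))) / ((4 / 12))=-309 / 64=-4.83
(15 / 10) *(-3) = -9 / 2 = -4.50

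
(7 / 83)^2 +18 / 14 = 62344 / 48223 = 1.29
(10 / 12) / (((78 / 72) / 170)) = 1700 / 13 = 130.77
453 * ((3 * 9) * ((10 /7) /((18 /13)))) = 88335 /7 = 12619.29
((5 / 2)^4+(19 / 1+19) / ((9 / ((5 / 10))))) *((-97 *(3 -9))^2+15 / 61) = 40835353097 / 2928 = 13946500.37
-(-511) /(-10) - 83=-1341 /10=-134.10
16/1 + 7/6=103/6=17.17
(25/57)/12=0.04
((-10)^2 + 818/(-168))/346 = 7991/29064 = 0.27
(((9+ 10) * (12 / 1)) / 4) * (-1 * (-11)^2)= -6897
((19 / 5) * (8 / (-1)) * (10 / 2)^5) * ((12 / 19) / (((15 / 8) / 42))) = -1344000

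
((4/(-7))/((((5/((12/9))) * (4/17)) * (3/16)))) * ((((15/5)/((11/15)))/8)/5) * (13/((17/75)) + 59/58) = -230212/11165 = -20.62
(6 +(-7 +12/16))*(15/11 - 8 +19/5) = 39/55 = 0.71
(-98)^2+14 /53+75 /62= 31563587 /3286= 9605.47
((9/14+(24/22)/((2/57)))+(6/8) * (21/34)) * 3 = 1011501/10472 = 96.59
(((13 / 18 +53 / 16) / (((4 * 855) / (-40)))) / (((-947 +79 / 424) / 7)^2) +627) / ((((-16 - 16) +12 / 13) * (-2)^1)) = 2021670025623669005 / 200406009989438712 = 10.09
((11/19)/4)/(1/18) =99/38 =2.61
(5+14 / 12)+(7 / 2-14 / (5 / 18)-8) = -731 / 15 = -48.73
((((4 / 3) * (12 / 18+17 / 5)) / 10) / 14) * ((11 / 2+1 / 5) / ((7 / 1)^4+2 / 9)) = 3477 / 37819250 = 0.00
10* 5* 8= 400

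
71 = 71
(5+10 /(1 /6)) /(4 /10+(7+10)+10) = 2.37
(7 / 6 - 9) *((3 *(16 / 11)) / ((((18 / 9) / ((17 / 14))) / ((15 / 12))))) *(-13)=51935 / 154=337.24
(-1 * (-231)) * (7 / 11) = 147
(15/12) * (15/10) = 15/8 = 1.88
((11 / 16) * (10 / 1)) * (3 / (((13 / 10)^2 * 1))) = 4125 / 338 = 12.20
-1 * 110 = -110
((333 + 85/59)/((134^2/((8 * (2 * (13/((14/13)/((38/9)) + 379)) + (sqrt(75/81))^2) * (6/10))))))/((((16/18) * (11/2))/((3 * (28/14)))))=0.11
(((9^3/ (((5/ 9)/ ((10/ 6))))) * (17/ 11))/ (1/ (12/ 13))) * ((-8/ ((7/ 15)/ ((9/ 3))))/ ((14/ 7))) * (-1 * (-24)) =-1927359360/ 1001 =-1925433.93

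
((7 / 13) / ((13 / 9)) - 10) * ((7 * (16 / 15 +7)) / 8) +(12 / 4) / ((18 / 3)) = -1367929 / 20280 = -67.45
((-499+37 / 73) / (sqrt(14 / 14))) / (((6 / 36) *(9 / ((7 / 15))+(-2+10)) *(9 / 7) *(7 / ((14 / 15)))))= -475496 / 41829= -11.37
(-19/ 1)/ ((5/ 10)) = -38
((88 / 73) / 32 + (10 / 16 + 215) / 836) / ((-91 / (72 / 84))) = -0.00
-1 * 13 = -13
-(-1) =1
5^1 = 5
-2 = -2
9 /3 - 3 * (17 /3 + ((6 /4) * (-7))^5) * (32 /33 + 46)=9495114809 /528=17983171.99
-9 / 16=-0.56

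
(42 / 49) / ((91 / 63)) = 54 / 91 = 0.59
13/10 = 1.30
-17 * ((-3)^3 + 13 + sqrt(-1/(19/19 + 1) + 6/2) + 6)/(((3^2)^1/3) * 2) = 68/3 - 17 * sqrt(10)/12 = 18.19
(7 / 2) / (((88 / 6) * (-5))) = -21 / 440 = -0.05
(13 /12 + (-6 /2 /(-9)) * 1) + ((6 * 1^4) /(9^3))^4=19758445003 /13947137604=1.42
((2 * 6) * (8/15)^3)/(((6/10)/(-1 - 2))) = -9.10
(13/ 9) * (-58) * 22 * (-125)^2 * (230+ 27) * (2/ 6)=-66611187500/ 27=-2467081018.52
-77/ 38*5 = -385/ 38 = -10.13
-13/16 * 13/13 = -13/16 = -0.81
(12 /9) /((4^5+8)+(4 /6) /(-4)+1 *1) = 8 /6197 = 0.00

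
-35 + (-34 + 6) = -63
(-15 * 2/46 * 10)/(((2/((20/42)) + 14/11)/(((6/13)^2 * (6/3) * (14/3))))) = -396000/167141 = -2.37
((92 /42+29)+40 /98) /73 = 0.43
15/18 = 5/6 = 0.83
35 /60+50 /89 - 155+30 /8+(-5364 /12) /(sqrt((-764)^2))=-30738941 /203988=-150.69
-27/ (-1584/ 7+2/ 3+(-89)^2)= -567/ 161603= -0.00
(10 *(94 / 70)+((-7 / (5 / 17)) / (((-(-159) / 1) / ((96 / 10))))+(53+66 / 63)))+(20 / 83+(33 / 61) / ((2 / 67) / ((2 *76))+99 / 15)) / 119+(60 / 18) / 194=859588199981565724 / 13012410596403925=66.06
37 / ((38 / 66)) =1221 / 19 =64.26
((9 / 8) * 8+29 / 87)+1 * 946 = 2866 / 3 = 955.33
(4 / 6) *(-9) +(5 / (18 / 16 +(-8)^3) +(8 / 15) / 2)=-352082 / 61305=-5.74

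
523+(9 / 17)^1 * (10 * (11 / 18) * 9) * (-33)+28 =-409.88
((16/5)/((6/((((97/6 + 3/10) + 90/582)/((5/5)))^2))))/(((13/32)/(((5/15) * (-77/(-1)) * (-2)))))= -23057751506944/1238459625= -18618.09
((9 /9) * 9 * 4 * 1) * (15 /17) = 540 /17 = 31.76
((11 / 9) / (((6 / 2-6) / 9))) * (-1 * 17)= 187 / 3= 62.33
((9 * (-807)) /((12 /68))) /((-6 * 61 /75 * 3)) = 342975 /122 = 2811.27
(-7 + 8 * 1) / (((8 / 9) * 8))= 9 / 64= 0.14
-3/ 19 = -0.16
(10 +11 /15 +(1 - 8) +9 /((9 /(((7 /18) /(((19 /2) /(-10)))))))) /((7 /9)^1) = 406 /95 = 4.27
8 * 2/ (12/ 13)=52/ 3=17.33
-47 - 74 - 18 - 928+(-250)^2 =61433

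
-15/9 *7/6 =-35/18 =-1.94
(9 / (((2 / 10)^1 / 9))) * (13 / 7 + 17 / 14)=17415 / 14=1243.93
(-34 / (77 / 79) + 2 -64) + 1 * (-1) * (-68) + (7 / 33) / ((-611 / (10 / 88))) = -28.88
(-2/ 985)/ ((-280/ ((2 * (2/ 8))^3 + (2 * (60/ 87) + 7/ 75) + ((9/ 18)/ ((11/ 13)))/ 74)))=11370743/ 976580220000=0.00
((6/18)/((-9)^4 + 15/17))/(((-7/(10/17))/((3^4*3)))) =-135/130144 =-0.00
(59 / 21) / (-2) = -59 / 42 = -1.40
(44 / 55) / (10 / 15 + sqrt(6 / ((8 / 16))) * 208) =-6 / 5840635 + 3744 * sqrt(3) / 5840635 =0.00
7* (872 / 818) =3052 / 409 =7.46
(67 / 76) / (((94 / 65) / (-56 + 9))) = -4355 / 152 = -28.65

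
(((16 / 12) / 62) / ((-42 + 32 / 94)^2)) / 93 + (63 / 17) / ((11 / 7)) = 664671726311 / 281844911106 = 2.36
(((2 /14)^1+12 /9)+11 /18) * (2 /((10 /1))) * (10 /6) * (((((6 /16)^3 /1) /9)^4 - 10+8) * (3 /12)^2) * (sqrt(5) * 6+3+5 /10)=-36146444741833 * sqrt(5) /69269232549888 - 36146444741833 /118747255799808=-1.47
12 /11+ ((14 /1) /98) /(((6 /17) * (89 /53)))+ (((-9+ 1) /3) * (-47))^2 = 1937863757 /123354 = 15709.78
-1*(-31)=31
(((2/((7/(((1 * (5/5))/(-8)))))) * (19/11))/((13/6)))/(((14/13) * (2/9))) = -513/4312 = -0.12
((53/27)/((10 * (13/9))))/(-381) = -53/148590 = -0.00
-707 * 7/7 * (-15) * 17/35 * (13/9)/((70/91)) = 290173/30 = 9672.43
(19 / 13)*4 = 76 / 13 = 5.85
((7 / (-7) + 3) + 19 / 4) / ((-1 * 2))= -27 / 8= -3.38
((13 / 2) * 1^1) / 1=13 / 2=6.50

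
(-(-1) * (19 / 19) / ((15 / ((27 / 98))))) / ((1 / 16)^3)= 18432 / 245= 75.23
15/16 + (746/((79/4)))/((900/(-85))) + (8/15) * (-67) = -2182099/56880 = -38.36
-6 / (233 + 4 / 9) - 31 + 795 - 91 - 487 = 390732 / 2101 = 185.97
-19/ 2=-9.50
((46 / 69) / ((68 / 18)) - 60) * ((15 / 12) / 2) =-5085 / 136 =-37.39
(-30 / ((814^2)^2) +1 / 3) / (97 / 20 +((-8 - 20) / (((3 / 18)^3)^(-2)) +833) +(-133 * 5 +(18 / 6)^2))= 533425652838090 / 291009404579783857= 0.00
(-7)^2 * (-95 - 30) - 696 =-6821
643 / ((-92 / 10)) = -3215 / 46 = -69.89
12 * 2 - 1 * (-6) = 30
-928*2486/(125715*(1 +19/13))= -32318/4335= -7.46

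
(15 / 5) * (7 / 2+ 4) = 45 / 2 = 22.50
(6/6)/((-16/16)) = -1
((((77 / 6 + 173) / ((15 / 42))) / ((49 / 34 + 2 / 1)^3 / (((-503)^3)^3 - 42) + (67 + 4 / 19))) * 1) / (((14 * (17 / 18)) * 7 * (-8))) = -0.01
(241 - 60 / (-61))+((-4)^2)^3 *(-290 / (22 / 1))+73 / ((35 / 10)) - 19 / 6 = -53733.05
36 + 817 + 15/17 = 14516/17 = 853.88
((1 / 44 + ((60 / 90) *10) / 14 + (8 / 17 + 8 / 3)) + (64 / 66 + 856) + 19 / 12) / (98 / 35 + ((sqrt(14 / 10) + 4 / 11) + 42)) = 18.60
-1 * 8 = -8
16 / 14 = 8 / 7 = 1.14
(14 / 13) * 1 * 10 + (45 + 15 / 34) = 24845 / 442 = 56.21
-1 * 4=-4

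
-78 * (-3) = 234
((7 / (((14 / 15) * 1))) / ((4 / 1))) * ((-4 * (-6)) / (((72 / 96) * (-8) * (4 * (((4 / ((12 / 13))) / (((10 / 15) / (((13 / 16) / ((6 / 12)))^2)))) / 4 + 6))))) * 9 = -8640 / 5269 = -1.64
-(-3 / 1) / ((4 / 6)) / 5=0.90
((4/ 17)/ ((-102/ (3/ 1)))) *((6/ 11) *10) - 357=-357.04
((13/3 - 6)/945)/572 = -1/324324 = -0.00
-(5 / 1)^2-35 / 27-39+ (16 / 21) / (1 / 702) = 88747 / 189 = 469.56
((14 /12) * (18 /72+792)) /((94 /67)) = 1486261 /2256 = 658.80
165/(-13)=-165/13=-12.69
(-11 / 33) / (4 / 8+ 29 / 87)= -2 / 5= -0.40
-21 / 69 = -7 / 23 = -0.30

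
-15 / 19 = -0.79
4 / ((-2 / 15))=-30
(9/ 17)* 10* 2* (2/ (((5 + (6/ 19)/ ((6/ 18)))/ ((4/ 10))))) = 2736/ 1921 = 1.42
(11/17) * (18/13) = 198/221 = 0.90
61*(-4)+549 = 305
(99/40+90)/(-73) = -3699/2920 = -1.27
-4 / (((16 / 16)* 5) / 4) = -16 / 5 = -3.20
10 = 10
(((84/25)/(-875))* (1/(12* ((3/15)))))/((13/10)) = -2/1625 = -0.00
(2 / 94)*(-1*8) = -8 / 47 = -0.17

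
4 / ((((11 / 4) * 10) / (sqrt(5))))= 8 * sqrt(5) / 55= 0.33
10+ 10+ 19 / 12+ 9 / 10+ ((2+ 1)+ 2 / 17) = 26113 / 1020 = 25.60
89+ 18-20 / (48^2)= 61627 / 576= 106.99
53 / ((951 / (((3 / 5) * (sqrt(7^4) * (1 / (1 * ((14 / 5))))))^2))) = 6.14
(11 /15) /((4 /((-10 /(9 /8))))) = -44 /27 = -1.63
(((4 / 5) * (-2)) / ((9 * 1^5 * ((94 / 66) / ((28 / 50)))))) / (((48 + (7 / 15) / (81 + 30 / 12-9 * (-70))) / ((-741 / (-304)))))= -4285281 / 1207258450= -0.00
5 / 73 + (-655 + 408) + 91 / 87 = -1561619 / 6351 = -245.89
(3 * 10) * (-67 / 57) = -670 / 19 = -35.26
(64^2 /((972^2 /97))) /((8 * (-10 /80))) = -24832 /59049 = -0.42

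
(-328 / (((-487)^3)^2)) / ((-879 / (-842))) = -276176 / 11726344324339374111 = -0.00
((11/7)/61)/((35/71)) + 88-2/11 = 14445461/164395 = 87.87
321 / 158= 2.03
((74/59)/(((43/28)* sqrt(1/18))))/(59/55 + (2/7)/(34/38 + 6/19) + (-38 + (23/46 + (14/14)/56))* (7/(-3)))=1321024320* sqrt(2)/47859949397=0.04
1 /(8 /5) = 0.62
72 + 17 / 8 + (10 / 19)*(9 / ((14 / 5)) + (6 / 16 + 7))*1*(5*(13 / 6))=107333 / 798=134.50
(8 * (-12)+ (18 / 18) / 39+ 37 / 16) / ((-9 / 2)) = 58445 / 2808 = 20.81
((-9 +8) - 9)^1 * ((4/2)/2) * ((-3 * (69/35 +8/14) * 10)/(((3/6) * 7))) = 10680/49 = 217.96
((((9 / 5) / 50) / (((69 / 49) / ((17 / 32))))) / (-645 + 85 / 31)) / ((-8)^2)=-77469 / 234460160000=-0.00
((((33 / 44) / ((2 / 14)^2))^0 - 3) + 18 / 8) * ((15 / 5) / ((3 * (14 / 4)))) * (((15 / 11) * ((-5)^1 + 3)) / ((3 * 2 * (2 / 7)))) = -5 / 44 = -0.11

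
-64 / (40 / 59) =-472 / 5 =-94.40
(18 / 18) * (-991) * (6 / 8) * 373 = -1108929 / 4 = -277232.25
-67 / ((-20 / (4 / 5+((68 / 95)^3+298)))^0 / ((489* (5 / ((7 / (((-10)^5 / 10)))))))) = 1638150000 / 7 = 234021428.57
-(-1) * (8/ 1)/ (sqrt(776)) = 2 * sqrt(194)/ 97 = 0.29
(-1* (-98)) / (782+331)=14 / 159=0.09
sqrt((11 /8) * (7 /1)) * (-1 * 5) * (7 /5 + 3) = -11 * sqrt(154) /2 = -68.25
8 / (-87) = -8 / 87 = -0.09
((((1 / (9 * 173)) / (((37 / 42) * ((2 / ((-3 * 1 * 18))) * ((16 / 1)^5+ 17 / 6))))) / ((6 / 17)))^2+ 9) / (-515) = -2919260384779063303305 / 167046566462357458735687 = -0.02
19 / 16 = 1.19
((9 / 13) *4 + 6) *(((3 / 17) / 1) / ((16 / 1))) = 171 / 1768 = 0.10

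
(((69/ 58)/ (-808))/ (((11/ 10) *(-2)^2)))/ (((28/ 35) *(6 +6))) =-575/ 16496128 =-0.00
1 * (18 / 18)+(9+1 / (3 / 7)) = 37 / 3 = 12.33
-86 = -86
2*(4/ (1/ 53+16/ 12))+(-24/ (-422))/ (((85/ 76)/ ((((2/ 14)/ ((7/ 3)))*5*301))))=57232968/ 5398435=10.60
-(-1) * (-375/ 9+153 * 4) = 1711/ 3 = 570.33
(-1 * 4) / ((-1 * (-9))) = -4 / 9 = -0.44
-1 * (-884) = 884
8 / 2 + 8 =12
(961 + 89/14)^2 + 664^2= 1376675.84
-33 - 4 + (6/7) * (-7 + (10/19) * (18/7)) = -38953/931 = -41.84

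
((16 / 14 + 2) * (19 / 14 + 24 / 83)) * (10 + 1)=231473 / 4067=56.91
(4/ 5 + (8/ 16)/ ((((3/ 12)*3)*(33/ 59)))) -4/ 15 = 854/ 495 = 1.73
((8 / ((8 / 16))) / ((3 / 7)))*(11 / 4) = 308 / 3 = 102.67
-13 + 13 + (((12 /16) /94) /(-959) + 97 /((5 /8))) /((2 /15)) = 1164.00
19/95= 1/5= 0.20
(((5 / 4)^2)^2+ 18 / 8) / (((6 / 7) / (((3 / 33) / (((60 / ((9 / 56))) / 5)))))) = 1201 / 180224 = 0.01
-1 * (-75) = 75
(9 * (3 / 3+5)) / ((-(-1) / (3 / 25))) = 162 / 25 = 6.48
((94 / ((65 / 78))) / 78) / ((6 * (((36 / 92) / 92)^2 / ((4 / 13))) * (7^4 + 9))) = 420880864 / 247428675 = 1.70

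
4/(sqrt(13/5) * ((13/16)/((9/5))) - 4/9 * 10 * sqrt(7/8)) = 576/(-160 * sqrt(14)+13 * sqrt(65)) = -1.17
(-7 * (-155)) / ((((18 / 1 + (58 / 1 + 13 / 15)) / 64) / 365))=380184000 / 1153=329734.61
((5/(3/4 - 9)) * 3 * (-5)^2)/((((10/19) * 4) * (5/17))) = -1615/22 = -73.41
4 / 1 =4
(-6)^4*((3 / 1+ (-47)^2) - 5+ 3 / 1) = 2864160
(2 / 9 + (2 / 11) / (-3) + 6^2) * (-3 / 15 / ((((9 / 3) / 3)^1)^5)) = -716 / 99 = -7.23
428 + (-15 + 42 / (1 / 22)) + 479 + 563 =2379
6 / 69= 2 / 23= 0.09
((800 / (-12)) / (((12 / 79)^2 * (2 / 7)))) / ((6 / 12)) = -20225.46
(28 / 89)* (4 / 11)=112 / 979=0.11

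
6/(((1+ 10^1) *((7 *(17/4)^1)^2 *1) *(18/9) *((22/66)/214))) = 0.20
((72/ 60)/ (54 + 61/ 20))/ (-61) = -24/ 69601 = -0.00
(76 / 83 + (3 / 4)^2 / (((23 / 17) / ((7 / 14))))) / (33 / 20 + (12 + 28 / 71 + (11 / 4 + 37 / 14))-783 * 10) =-170557975 / 1185672172368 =-0.00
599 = 599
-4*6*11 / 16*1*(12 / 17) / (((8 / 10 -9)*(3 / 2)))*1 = 660 / 697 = 0.95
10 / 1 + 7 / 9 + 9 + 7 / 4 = 775 / 36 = 21.53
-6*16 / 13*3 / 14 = -144 / 91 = -1.58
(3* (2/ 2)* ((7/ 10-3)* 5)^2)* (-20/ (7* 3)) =-2645/ 7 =-377.86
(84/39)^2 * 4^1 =3136/169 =18.56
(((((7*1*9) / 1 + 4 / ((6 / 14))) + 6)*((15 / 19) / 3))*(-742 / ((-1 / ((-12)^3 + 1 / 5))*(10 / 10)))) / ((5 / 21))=-2108935402 / 19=-110996600.11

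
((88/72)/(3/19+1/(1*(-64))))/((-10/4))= -26752/7785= -3.44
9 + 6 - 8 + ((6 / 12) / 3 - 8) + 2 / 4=-1 / 3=-0.33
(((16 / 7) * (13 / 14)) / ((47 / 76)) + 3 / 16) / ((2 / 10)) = 666865 / 36848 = 18.10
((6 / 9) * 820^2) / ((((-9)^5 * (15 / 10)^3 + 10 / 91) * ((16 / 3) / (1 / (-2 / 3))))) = 91782600 / 145083313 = 0.63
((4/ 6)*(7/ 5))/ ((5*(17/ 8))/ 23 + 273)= 2576/ 754755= 0.00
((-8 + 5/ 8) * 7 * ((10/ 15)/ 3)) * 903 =-124313/ 12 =-10359.42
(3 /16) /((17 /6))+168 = 22857 /136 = 168.07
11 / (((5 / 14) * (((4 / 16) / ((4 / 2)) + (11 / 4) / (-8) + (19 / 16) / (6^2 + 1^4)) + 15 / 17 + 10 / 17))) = 3099712 / 129215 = 23.99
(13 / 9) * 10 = 14.44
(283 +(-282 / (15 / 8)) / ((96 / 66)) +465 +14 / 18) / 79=29042 / 3555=8.17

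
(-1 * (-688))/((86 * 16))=1/2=0.50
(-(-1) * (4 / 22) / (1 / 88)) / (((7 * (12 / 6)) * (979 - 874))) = 8 / 735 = 0.01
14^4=38416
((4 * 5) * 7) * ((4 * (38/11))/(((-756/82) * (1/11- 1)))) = 6232/27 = 230.81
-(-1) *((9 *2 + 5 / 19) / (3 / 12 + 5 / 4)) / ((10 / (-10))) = -694 / 57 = -12.18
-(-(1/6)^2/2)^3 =1/373248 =0.00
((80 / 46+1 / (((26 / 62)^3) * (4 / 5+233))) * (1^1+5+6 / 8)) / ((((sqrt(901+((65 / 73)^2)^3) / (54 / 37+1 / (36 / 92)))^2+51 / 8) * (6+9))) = 4923054238187609025466986 / 379242756603409909040096981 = 0.01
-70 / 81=-0.86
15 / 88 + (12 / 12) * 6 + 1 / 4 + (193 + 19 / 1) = 19221 / 88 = 218.42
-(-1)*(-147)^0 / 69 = 1 / 69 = 0.01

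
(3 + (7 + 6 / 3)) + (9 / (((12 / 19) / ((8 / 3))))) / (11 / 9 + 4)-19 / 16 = 13603 / 752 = 18.09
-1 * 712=-712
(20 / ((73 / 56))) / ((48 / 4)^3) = 35 / 3942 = 0.01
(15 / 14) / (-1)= -15 / 14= -1.07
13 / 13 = 1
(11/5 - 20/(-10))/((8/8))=21/5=4.20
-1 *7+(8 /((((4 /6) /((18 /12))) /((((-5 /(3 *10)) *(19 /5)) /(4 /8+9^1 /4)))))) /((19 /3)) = -421 /55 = -7.65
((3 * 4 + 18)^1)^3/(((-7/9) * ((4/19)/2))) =-2308500/7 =-329785.71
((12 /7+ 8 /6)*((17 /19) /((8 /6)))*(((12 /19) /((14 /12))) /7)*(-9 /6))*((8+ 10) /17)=-31104 /123823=-0.25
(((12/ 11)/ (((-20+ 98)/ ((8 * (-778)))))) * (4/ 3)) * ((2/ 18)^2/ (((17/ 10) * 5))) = -0.17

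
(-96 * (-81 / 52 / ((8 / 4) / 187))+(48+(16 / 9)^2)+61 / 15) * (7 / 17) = 5779.97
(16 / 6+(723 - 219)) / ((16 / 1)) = 95 / 3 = 31.67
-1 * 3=-3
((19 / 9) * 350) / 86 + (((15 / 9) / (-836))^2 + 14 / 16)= 2560493933 / 270472752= 9.47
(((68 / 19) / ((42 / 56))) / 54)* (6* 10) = 2720 / 513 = 5.30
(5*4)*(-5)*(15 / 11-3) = 1800 / 11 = 163.64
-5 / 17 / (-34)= 5 / 578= 0.01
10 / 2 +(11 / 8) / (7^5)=672291 / 134456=5.00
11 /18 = 0.61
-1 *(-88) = 88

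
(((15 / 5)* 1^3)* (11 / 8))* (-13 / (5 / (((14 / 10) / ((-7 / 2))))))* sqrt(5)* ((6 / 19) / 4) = 1287* sqrt(5) / 3800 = 0.76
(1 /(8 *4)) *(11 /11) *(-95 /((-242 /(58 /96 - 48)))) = -216125 /371712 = -0.58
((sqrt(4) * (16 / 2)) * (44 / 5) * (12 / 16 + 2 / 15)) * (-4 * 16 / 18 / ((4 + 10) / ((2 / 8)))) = -37312 / 4725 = -7.90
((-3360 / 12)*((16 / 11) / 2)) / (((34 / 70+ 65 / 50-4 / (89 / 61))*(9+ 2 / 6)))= 22.83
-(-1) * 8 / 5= 8 / 5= 1.60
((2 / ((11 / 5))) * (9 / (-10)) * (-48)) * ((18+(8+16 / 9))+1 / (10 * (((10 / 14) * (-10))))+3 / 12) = 1512744 / 1375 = 1100.18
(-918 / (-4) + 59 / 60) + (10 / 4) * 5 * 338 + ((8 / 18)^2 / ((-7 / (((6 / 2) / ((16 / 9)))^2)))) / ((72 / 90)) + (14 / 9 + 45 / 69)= 2066895617 / 463680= 4457.59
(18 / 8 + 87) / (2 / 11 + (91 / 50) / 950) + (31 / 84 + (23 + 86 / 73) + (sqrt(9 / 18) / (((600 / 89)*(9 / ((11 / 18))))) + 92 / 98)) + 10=979*sqrt(2) / 194400 + 2147908692697 / 4120746924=521.25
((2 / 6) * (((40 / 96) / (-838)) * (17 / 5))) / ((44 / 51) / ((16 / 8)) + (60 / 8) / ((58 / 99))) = -8381 / 196813518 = -0.00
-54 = -54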